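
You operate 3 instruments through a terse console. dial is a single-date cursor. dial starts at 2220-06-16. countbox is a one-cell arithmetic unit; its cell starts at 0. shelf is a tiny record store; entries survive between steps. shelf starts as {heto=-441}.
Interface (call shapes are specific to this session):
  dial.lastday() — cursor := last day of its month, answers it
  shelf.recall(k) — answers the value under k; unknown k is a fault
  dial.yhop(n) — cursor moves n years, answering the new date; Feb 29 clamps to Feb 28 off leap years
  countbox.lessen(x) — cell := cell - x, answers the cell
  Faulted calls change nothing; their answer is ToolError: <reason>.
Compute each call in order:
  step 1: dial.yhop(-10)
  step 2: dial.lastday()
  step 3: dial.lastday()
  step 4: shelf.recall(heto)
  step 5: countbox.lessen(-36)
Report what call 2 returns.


Answer: 2210-06-30

Derivation:
Step: dial.yhop[n='-10']
Result: 2210-06-16
Step: dial.lastday[]
Result: 2210-06-30
Step: dial.lastday[]
Result: 2210-06-30
Step: shelf.recall[k='heto']
Result: -441
Step: countbox.lessen[x='-36']
Result: 36


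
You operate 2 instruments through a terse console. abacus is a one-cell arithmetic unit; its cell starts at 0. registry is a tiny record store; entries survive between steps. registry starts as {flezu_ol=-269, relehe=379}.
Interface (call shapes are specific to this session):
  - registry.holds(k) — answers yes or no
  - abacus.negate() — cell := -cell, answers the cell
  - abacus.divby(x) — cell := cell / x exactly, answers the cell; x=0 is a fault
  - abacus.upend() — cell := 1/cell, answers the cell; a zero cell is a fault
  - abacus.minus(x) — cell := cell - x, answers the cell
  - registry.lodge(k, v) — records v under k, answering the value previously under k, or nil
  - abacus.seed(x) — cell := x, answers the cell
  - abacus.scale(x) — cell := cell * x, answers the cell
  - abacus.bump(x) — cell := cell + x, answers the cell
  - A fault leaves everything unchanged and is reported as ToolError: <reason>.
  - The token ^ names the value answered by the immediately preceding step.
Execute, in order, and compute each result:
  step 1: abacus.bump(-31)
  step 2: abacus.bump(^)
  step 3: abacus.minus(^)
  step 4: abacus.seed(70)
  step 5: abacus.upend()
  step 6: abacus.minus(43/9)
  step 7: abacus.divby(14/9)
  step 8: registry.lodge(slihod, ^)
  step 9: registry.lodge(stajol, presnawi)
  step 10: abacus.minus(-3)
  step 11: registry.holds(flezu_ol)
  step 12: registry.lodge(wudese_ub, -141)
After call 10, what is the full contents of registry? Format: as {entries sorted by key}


Answer: {flezu_ol=-269, relehe=379, slihod=-3001/980, stajol=presnawi}

Derivation:
% bump x: -31
:: -31
% bump x: ^
:: -62
% minus x: ^
:: 0
% seed x: 70
:: 70
% upend
:: 1/70
% minus x: 43/9
:: -3001/630
% divby x: 14/9
:: -3001/980
% lodge k: slihod v: ^
:: nil
% lodge k: stajol v: presnawi
:: nil
% minus x: -3
:: -61/980
% holds k: flezu_ol
:: yes
% lodge k: wudese_ub v: -141
:: nil


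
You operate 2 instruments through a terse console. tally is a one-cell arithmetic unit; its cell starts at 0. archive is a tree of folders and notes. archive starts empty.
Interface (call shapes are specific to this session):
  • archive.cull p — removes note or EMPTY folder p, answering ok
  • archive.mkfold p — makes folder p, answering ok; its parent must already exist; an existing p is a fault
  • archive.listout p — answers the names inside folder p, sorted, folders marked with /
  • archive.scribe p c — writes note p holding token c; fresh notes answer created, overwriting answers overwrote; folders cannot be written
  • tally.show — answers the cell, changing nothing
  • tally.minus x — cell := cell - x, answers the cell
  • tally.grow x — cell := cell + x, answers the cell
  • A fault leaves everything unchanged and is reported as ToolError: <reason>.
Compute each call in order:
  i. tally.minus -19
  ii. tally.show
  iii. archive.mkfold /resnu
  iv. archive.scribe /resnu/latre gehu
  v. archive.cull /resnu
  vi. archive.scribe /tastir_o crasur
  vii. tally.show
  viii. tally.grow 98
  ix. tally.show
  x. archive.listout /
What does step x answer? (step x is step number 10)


% 1. minus(x→-19) -> 19
% 2. show() -> 19
% 3. mkfold(p→/resnu) -> ok
% 4. scribe(p→/resnu/latre, c→gehu) -> created
% 5. cull(p→/resnu) -> ToolError: not empty
% 6. scribe(p→/tastir_o, c→crasur) -> created
% 7. show() -> 19
% 8. grow(x→98) -> 117
% 9. show() -> 117
% 10. listout(p→/) -> [resnu/, tastir_o]

Answer: [resnu/, tastir_o]


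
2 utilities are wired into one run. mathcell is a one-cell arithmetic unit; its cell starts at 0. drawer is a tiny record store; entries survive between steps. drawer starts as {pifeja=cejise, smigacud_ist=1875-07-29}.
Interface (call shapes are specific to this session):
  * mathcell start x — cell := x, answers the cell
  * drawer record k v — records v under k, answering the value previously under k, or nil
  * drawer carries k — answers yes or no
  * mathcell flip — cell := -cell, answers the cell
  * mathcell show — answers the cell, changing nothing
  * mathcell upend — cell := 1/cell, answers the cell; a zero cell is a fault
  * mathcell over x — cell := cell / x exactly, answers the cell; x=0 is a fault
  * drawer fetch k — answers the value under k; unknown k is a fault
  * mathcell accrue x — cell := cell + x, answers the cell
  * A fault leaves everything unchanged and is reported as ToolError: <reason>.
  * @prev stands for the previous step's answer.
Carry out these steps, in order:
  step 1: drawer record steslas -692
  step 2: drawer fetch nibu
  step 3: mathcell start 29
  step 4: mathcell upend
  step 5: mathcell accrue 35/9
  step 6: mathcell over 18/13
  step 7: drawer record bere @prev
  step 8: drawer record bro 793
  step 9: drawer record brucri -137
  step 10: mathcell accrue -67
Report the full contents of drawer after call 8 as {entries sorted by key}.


Act: drawer record[k→steslas; v→-692]
Obs: nil
Act: drawer fetch[k→nibu]
Obs: ToolError: no such key nibu
Act: mathcell start[x→29]
Obs: 29
Act: mathcell upend[]
Obs: 1/29
Act: mathcell accrue[x→35/9]
Obs: 1024/261
Act: mathcell over[x→18/13]
Obs: 6656/2349
Act: drawer record[k→bere; v→@prev]
Obs: nil
Act: drawer record[k→bro; v→793]
Obs: nil
Act: drawer record[k→brucri; v→-137]
Obs: nil
Act: mathcell accrue[x→-67]
Obs: -150727/2349

Answer: {bere=6656/2349, bro=793, pifeja=cejise, smigacud_ist=1875-07-29, steslas=-692}


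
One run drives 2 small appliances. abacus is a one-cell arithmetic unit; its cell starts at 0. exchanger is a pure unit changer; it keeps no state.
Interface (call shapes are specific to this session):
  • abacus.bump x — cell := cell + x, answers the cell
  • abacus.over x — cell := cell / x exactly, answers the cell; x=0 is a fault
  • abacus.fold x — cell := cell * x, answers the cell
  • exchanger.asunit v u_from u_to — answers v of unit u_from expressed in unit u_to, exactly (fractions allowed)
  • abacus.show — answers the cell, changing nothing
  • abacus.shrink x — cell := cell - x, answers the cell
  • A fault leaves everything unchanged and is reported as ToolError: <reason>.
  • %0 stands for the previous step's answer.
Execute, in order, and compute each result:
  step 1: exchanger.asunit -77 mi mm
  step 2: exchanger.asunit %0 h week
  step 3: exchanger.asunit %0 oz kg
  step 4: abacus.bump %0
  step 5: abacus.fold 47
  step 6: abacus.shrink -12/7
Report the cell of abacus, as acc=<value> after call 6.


Answer: acc=-687972734844273/700000000

Derivation:
~$ exchanger.asunit -77 mi mm
[out] -123919488
~$ exchanger.asunit %0 h week
[out] -737616
~$ exchanger.asunit %0 oz kg
[out] -2091106184937/100000000
~$ abacus.bump %0
[out] -2091106184937/100000000
~$ abacus.fold 47
[out] -98281990692039/100000000
~$ abacus.shrink -12/7
[out] -687972734844273/700000000


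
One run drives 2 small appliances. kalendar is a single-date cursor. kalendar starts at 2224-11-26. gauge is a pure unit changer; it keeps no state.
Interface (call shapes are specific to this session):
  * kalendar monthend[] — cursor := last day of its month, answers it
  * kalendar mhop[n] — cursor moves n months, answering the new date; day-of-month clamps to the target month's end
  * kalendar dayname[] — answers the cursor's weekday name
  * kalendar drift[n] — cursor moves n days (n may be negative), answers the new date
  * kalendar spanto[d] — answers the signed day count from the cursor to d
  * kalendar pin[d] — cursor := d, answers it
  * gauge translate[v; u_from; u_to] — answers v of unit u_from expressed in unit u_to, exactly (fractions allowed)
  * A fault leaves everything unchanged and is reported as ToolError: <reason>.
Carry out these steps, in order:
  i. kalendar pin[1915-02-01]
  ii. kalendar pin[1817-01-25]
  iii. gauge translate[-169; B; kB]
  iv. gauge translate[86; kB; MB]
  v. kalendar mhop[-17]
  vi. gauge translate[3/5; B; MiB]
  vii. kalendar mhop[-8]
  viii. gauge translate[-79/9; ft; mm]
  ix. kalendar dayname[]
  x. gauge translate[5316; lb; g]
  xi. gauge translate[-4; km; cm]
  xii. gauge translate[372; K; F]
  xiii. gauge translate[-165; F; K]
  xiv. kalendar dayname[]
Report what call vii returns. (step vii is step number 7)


Calling kalendar pin on d='1915-02-01', and see 1915-02-01.
Now I run kalendar pin on d='1817-01-25', and observe 1817-01-25.
I call gauge translate on v='-169', u_from='B', u_to='kB', — result: -169/1000.
I try gauge translate on v='86', u_from='kB', u_to='MB', → 43/500.
I call kalendar mhop on n='-17', yielding 1815-08-25.
Next I call gauge translate on v='3/5', u_from='B', u_to='MiB', yielding 3/5242880.
Next I call kalendar mhop on n='-8': 1814-12-25.
Then gauge translate on v='-79/9', u_from='ft', u_to='mm', and observe -40132/15.
Calling kalendar dayname, — result: Sunday.
Then gauge translate on v='5316', u_from='lb', u_to='g', which returns 60282425973/25000.
Now I run gauge translate on v='-4', u_from='km', u_to='cm', and observe -400000.
Invoking gauge translate on v='372', u_from='K', u_to='F': 20993/100.
Then gauge translate on v='-165', u_from='F', u_to='K', and get 29467/180.
I try kalendar dayname: Sunday.

Answer: 1814-12-25


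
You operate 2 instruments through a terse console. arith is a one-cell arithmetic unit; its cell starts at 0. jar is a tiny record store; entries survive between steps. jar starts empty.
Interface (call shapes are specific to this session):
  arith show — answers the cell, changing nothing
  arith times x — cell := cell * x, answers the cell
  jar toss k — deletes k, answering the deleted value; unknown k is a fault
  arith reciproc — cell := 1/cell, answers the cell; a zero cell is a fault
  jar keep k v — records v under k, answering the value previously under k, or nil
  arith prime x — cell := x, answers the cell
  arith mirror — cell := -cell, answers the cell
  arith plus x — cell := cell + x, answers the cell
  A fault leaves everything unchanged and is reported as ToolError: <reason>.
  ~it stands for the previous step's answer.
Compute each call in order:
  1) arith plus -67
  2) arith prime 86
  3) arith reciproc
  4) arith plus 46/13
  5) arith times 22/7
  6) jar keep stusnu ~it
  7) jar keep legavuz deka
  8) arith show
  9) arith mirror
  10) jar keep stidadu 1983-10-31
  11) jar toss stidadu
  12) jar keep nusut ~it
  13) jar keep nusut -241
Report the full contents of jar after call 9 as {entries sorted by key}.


Answer: {legavuz=deka, stusnu=6237/559}

Derivation:
==> arith plus(x→-67)
<== -67
==> arith prime(x→86)
<== 86
==> arith reciproc()
<== 1/86
==> arith plus(x→46/13)
<== 3969/1118
==> arith times(x→22/7)
<== 6237/559
==> jar keep(k→stusnu, v→~it)
<== nil
==> jar keep(k→legavuz, v→deka)
<== nil
==> arith show()
<== 6237/559
==> arith mirror()
<== -6237/559
==> jar keep(k→stidadu, v→1983-10-31)
<== nil
==> jar toss(k→stidadu)
<== 1983-10-31
==> jar keep(k→nusut, v→~it)
<== nil
==> jar keep(k→nusut, v→-241)
<== 1983-10-31


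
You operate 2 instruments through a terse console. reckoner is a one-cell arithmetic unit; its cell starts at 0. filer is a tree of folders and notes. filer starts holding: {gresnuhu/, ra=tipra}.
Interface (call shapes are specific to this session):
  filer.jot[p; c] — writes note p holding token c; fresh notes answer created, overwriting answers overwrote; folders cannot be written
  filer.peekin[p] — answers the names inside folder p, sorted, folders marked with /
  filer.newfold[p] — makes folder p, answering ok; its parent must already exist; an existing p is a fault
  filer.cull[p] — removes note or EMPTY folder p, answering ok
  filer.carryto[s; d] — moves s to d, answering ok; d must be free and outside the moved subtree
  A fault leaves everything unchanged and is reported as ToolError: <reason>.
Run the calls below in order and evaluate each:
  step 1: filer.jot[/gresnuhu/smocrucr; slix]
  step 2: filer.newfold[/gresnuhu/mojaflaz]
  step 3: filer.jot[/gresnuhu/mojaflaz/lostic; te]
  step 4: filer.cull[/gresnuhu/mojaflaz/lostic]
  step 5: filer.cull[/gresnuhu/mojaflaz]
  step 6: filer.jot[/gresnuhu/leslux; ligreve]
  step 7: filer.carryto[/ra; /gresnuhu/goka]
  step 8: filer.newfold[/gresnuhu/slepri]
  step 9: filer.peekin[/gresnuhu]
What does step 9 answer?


Answer: [goka, leslux, slepri/, smocrucr]

Derivation:
→ filer.jot(/gresnuhu/smocrucr, slix)
← created
→ filer.newfold(/gresnuhu/mojaflaz)
← ok
→ filer.jot(/gresnuhu/mojaflaz/lostic, te)
← created
→ filer.cull(/gresnuhu/mojaflaz/lostic)
← ok
→ filer.cull(/gresnuhu/mojaflaz)
← ok
→ filer.jot(/gresnuhu/leslux, ligreve)
← created
→ filer.carryto(/ra, /gresnuhu/goka)
← ok
→ filer.newfold(/gresnuhu/slepri)
← ok
→ filer.peekin(/gresnuhu)
← [goka, leslux, slepri/, smocrucr]


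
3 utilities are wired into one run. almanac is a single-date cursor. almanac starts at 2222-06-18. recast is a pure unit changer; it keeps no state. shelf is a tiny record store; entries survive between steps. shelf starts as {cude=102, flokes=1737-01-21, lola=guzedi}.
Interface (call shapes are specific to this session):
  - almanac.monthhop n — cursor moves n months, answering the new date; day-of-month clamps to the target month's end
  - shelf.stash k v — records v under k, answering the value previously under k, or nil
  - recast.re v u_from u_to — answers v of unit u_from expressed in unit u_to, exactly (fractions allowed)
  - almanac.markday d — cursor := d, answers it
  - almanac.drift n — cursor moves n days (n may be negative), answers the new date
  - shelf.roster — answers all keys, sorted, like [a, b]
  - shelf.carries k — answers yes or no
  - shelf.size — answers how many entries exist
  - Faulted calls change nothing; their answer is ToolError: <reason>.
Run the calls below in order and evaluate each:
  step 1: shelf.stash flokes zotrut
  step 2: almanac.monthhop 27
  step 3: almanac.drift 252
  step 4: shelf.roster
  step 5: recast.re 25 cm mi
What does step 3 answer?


% stash k: flokes v: zotrut
  1737-01-21
% monthhop n: 27
  2224-09-18
% drift n: 252
  2225-05-28
% roster
  [cude, flokes, lola]
% re v: 25 u_from: cm u_to: mi
  125/804672

Answer: 2225-05-28


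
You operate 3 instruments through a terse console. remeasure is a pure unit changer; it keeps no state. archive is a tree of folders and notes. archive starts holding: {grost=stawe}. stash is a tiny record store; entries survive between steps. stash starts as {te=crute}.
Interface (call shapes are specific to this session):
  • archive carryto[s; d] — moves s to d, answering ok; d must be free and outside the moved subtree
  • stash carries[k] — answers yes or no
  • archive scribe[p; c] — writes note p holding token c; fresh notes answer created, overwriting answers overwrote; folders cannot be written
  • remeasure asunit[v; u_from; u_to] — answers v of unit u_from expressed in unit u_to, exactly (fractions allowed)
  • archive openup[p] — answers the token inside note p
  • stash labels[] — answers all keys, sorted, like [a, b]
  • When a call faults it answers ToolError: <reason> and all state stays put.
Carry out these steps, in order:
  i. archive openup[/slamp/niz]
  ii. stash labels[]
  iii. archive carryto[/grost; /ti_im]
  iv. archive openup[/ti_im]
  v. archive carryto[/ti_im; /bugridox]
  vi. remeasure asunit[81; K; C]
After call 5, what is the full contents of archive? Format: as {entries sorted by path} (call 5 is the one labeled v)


I try archive openup with p=/slamp/niz, — result: ToolError: not found.
I try stash labels(), which returns [te].
Now I run archive carryto with s=/grost, d=/ti_im, — result: ok.
I run archive openup with p=/ti_im, yielding stawe.
Using archive carryto with s=/ti_im, d=/bugridox, → ok.
Invoking remeasure asunit with v=81, u_from=K, u_to=C, and see -3843/20.

Answer: {bugridox=stawe}


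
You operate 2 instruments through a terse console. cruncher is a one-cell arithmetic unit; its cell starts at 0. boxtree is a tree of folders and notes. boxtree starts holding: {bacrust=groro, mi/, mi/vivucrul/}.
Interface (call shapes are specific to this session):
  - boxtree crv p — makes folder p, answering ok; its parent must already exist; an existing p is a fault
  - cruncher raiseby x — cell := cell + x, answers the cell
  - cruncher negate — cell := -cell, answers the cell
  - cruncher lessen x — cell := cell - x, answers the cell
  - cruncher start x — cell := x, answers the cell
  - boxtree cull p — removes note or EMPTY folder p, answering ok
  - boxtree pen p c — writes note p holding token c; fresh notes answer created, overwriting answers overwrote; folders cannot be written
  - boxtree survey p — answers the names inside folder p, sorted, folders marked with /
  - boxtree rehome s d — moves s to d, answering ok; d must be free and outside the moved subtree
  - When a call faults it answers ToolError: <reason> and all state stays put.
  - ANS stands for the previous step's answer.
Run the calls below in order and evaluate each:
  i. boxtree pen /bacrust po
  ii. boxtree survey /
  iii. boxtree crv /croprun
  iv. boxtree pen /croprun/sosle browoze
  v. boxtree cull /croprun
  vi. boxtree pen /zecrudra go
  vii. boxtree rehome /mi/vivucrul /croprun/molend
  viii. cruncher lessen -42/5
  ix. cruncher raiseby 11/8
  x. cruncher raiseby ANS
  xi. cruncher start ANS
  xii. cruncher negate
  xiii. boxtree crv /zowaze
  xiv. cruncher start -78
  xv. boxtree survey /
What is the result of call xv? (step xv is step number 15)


I call boxtree pen passing p=/bacrust, c=po: overwrote.
Next I call boxtree survey passing p=/, and see [bacrust, mi/].
Using boxtree crv passing p=/croprun, which returns ok.
Calling boxtree pen passing p=/croprun/sosle, c=browoze: created.
Now I run boxtree cull passing p=/croprun, yielding ToolError: not empty.
I run boxtree pen passing p=/zecrudra, c=go, → created.
I use boxtree rehome passing s=/mi/vivucrul, d=/croprun/molend, giving ok.
I invoke cruncher lessen passing x=-42/5, — result: 42/5.
Next I call cruncher raiseby passing x=11/8, — result: 391/40.
I run cruncher raiseby passing x=ANS, and see 391/20.
I call cruncher start passing x=ANS, — result: 391/20.
I invoke cruncher negate(), — result: -391/20.
Invoking boxtree crv passing p=/zowaze, yielding ok.
I invoke cruncher start passing x=-78, and observe -78.
I invoke boxtree survey passing p=/, yielding [bacrust, croprun/, mi/, zecrudra, zowaze/].

Answer: [bacrust, croprun/, mi/, zecrudra, zowaze/]


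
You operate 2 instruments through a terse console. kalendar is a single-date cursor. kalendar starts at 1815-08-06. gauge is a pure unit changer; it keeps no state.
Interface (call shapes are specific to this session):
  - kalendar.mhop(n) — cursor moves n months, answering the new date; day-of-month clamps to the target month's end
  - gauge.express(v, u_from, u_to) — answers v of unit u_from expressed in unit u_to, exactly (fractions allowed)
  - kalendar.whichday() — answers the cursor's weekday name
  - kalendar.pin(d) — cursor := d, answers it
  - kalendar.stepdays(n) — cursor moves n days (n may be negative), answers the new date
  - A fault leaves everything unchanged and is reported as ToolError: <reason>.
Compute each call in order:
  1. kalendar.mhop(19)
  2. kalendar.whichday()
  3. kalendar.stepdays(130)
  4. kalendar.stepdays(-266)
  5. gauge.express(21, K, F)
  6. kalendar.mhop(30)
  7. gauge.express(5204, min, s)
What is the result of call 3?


Answer: 1817-07-14

Derivation:
Do: kalendar.mhop[19]
See: 1817-03-06
Do: kalendar.whichday[]
See: Thursday
Do: kalendar.stepdays[130]
See: 1817-07-14
Do: kalendar.stepdays[-266]
See: 1816-10-21
Do: gauge.express[21; K; F]
See: -42187/100
Do: kalendar.mhop[30]
See: 1819-04-21
Do: gauge.express[5204; min; s]
See: 312240


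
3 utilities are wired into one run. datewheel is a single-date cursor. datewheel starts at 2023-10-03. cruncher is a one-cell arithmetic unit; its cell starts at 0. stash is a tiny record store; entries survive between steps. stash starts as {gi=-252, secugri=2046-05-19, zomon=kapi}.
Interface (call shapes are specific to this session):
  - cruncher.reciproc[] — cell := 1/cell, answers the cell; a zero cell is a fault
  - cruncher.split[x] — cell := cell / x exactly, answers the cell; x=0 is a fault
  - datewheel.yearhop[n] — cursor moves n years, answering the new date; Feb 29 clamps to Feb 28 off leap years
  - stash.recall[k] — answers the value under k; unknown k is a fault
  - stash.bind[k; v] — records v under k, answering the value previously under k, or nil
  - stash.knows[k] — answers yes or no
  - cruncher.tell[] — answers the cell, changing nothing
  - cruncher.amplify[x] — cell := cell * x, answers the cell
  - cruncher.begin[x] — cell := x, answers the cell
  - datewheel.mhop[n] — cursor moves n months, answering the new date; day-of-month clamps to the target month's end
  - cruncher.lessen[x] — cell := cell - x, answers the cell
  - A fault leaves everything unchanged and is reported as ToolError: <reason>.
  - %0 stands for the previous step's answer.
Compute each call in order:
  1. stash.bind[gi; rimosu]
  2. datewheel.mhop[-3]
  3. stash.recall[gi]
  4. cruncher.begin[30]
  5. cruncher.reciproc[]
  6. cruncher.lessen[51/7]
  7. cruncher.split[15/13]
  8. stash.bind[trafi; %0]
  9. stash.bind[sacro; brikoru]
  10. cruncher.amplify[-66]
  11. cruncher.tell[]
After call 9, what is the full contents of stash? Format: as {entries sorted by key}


==> bind(k→gi, v→rimosu)
<== -252
==> mhop(n→-3)
<== 2023-07-03
==> recall(k→gi)
<== rimosu
==> begin(x→30)
<== 30
==> reciproc()
<== 1/30
==> lessen(x→51/7)
<== -1523/210
==> split(x→15/13)
<== -19799/3150
==> bind(k→trafi, v→%0)
<== nil
==> bind(k→sacro, v→brikoru)
<== nil
==> amplify(x→-66)
<== 217789/525
==> tell()
<== 217789/525

Answer: {gi=rimosu, sacro=brikoru, secugri=2046-05-19, trafi=-19799/3150, zomon=kapi}


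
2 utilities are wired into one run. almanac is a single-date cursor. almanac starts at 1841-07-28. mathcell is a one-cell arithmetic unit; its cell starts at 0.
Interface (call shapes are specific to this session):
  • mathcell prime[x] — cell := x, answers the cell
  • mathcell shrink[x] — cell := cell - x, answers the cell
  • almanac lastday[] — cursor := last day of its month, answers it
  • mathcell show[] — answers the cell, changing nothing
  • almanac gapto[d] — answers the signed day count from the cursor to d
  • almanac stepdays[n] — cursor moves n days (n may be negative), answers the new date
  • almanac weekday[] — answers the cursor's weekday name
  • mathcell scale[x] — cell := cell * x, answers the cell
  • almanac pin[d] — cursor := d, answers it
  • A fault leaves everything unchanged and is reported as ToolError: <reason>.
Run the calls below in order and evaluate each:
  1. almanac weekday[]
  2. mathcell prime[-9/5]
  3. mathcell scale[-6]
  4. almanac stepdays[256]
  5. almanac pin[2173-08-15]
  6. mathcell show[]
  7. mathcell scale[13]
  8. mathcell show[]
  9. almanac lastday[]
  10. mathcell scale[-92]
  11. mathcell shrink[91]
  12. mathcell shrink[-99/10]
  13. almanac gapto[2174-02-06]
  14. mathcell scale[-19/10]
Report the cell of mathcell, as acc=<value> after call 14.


$ almanac weekday
[out] Wednesday
$ mathcell prime x→-9/5
[out] -9/5
$ mathcell scale x→-6
[out] 54/5
$ almanac stepdays n→256
[out] 1842-04-10
$ almanac pin d→2173-08-15
[out] 2173-08-15
$ mathcell show
[out] 54/5
$ mathcell scale x→13
[out] 702/5
$ mathcell show
[out] 702/5
$ almanac lastday
[out] 2173-08-31
$ mathcell scale x→-92
[out] -64584/5
$ mathcell shrink x→91
[out] -65039/5
$ mathcell shrink x→-99/10
[out] -129979/10
$ almanac gapto d→2174-02-06
[out] 159
$ mathcell scale x→-19/10
[out] 2469601/100

Answer: acc=2469601/100


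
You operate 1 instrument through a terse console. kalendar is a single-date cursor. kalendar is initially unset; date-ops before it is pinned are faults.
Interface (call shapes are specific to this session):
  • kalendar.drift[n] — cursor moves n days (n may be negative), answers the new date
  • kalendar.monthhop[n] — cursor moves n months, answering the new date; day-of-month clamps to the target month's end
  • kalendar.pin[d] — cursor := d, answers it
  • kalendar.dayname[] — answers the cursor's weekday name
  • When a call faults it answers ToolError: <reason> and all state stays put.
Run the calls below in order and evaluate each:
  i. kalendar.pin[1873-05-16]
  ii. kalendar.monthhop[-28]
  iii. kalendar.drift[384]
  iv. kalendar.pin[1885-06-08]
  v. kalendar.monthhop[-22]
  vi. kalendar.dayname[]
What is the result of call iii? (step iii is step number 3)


Answer: 1872-02-04

Derivation:
! 1. kalendar.pin(d=1873-05-16) -> 1873-05-16
! 2. kalendar.monthhop(n=-28) -> 1871-01-16
! 3. kalendar.drift(n=384) -> 1872-02-04
! 4. kalendar.pin(d=1885-06-08) -> 1885-06-08
! 5. kalendar.monthhop(n=-22) -> 1883-08-08
! 6. kalendar.dayname() -> Wednesday


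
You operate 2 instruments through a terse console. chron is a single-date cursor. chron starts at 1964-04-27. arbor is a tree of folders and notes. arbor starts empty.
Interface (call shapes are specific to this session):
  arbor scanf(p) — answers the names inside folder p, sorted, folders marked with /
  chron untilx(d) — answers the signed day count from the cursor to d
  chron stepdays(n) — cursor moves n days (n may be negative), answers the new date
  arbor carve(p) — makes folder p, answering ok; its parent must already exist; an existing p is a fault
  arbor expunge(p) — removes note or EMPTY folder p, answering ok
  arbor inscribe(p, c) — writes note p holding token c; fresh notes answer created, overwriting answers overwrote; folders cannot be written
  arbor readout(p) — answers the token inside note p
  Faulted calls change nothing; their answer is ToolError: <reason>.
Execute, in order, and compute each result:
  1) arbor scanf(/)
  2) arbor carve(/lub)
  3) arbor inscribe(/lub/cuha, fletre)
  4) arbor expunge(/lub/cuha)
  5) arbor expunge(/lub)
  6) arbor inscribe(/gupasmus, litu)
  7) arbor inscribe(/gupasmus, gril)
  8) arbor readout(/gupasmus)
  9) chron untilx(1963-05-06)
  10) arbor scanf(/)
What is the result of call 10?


Answer: [gupasmus]

Derivation:
% arbor scanf(p='/') ~> []
% arbor carve(p='/lub') ~> ok
% arbor inscribe(p='/lub/cuha', c='fletre') ~> created
% arbor expunge(p='/lub/cuha') ~> ok
% arbor expunge(p='/lub') ~> ok
% arbor inscribe(p='/gupasmus', c='litu') ~> created
% arbor inscribe(p='/gupasmus', c='gril') ~> overwrote
% arbor readout(p='/gupasmus') ~> gril
% chron untilx(d='1963-05-06') ~> -357
% arbor scanf(p='/') ~> [gupasmus]


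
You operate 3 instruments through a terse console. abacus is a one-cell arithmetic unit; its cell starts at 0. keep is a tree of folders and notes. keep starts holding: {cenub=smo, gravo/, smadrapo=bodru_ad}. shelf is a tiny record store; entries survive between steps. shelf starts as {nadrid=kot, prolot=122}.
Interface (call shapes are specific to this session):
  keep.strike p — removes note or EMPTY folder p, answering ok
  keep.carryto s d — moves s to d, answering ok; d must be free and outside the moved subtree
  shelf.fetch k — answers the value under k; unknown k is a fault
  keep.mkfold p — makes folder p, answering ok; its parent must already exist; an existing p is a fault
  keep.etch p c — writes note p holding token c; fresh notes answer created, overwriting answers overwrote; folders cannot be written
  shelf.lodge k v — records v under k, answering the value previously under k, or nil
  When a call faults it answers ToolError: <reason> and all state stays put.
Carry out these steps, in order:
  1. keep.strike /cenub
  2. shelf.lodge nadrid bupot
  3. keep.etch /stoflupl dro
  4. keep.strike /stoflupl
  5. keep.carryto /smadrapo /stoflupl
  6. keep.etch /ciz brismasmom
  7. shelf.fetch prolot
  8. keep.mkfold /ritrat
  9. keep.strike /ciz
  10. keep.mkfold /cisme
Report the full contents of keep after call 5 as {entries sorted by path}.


Answer: {gravo/, stoflupl=bodru_ad}

Derivation:
I try strike using /cenub, and get ok.
Calling lodge using nadrid, bupot, and observe kot.
Next I call etch using /stoflupl, dro, — result: created.
Next I call strike using /stoflupl, which returns ok.
Invoking carryto using /smadrapo, /stoflupl, and get ok.
I run etch using /ciz, brismasmom, and get created.
Now I run fetch using prolot, giving 122.
Using mkfold using /ritrat, and see ok.
Using strike using /ciz, and observe ok.
I try mkfold using /cisme: ok.


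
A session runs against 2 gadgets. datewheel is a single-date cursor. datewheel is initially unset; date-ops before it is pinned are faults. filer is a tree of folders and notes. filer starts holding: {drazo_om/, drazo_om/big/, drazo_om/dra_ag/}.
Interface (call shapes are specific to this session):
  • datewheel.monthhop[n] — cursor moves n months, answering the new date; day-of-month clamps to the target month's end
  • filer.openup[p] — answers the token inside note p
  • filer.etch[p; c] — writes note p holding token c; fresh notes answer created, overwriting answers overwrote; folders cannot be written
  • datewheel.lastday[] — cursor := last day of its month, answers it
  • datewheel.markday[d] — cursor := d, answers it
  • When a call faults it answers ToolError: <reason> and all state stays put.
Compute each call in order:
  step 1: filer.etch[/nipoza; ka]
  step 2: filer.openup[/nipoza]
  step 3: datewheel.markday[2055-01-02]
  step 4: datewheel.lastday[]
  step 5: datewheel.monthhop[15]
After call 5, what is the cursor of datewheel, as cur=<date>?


Answer: cur=2056-04-30

Derivation:
Step: filer.etch[p='/nipoza'; c='ka']
Result: created
Step: filer.openup[p='/nipoza']
Result: ka
Step: datewheel.markday[d='2055-01-02']
Result: 2055-01-02
Step: datewheel.lastday[]
Result: 2055-01-31
Step: datewheel.monthhop[n='15']
Result: 2056-04-30


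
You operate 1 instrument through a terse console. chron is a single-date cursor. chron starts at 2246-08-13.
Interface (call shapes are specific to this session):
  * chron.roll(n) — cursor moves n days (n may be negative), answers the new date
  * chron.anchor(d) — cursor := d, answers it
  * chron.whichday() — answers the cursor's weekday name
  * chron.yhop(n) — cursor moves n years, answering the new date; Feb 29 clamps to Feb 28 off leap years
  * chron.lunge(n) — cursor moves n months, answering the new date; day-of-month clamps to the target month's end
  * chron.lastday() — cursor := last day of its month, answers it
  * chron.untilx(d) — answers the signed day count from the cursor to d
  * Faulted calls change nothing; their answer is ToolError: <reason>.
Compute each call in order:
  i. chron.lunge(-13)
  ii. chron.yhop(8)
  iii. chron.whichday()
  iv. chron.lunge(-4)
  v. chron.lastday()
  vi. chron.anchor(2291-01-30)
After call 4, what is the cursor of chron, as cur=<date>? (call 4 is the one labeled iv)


$ lunge n→-13
:: 2245-07-13
$ yhop n→8
:: 2253-07-13
$ whichday
:: Wednesday
$ lunge n→-4
:: 2253-03-13
$ lastday
:: 2253-03-31
$ anchor d→2291-01-30
:: 2291-01-30

Answer: cur=2253-03-13


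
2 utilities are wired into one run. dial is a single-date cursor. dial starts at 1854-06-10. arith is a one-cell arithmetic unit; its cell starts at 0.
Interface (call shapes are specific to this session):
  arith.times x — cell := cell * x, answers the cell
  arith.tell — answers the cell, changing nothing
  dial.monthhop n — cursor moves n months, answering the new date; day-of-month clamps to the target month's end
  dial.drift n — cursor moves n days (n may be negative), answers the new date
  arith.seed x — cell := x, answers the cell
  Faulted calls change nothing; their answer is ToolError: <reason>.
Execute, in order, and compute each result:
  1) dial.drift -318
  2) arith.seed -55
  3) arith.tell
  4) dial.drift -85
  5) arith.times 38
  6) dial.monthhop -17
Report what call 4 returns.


Answer: 1853-05-03

Derivation:
Do: dial.drift[n: -318]
See: 1853-07-27
Do: arith.seed[x: -55]
See: -55
Do: arith.tell[]
See: -55
Do: dial.drift[n: -85]
See: 1853-05-03
Do: arith.times[x: 38]
See: -2090
Do: dial.monthhop[n: -17]
See: 1851-12-03


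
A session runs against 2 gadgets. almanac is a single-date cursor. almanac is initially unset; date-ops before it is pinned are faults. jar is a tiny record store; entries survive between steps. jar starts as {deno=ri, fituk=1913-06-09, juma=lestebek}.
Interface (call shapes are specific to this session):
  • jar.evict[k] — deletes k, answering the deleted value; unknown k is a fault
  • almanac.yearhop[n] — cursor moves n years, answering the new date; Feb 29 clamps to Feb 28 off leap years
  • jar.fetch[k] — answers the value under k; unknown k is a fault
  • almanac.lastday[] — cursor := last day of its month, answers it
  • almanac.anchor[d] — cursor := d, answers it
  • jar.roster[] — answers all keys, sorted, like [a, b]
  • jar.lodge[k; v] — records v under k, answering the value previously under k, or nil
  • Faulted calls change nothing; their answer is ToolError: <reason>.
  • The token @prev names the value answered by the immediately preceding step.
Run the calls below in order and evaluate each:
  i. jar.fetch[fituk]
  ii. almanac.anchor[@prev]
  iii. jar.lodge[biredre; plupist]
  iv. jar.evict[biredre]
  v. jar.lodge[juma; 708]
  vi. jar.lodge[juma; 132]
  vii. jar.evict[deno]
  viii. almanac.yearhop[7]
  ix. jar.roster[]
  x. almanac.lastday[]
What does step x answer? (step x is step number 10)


% jar.fetch k=fituk
= 1913-06-09
% almanac.anchor d=@prev
= 1913-06-09
% jar.lodge k=biredre v=plupist
= nil
% jar.evict k=biredre
= plupist
% jar.lodge k=juma v=708
= lestebek
% jar.lodge k=juma v=132
= 708
% jar.evict k=deno
= ri
% almanac.yearhop n=7
= 1920-06-09
% jar.roster
= [fituk, juma]
% almanac.lastday
= 1920-06-30

Answer: 1920-06-30


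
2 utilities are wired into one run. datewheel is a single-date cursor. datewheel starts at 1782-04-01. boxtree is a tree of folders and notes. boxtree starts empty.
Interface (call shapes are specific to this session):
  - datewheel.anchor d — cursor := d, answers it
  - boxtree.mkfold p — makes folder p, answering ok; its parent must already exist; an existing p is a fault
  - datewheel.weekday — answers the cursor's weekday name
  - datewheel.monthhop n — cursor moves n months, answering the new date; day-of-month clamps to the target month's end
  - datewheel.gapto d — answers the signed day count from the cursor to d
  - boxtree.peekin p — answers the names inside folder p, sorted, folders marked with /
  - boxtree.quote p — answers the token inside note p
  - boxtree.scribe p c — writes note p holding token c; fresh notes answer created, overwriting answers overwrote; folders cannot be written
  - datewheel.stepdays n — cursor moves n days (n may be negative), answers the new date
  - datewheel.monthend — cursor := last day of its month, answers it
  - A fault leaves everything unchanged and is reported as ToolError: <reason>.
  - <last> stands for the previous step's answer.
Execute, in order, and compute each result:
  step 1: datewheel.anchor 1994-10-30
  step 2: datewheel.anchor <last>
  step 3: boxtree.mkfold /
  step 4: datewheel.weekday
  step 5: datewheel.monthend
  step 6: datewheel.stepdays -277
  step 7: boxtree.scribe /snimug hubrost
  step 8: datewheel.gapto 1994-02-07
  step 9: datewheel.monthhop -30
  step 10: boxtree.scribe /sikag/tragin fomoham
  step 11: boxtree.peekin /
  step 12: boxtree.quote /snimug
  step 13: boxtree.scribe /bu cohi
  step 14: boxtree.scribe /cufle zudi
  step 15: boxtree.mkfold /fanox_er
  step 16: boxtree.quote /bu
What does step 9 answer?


Answer: 1991-07-27

Derivation:
Step: datewheel.anchor[d: 1994-10-30]
Result: 1994-10-30
Step: datewheel.anchor[d: <last>]
Result: 1994-10-30
Step: boxtree.mkfold[p: /]
Result: ToolError: exists
Step: datewheel.weekday[]
Result: Sunday
Step: datewheel.monthend[]
Result: 1994-10-31
Step: datewheel.stepdays[n: -277]
Result: 1994-01-27
Step: boxtree.scribe[p: /snimug; c: hubrost]
Result: created
Step: datewheel.gapto[d: 1994-02-07]
Result: 11
Step: datewheel.monthhop[n: -30]
Result: 1991-07-27
Step: boxtree.scribe[p: /sikag/tragin; c: fomoham]
Result: ToolError: no parent
Step: boxtree.peekin[p: /]
Result: [snimug]
Step: boxtree.quote[p: /snimug]
Result: hubrost
Step: boxtree.scribe[p: /bu; c: cohi]
Result: created
Step: boxtree.scribe[p: /cufle; c: zudi]
Result: created
Step: boxtree.mkfold[p: /fanox_er]
Result: ok
Step: boxtree.quote[p: /bu]
Result: cohi


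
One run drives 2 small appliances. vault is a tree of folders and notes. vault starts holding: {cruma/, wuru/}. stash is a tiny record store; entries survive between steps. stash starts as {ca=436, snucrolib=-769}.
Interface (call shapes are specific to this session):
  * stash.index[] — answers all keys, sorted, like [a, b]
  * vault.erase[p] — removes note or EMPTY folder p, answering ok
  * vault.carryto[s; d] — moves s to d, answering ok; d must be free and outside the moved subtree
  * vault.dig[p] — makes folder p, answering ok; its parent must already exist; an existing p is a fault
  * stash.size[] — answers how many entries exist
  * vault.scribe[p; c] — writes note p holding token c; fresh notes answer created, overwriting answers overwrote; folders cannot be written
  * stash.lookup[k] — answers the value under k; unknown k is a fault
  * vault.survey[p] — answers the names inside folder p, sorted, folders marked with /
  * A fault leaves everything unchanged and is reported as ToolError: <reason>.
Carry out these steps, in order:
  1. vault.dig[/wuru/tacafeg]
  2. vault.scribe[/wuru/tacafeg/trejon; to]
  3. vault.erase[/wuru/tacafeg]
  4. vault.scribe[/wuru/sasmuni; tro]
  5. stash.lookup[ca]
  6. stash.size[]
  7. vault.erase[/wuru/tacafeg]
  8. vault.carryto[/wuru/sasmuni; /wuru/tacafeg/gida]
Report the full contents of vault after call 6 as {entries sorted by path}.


→ vault.dig(/wuru/tacafeg)
← ok
→ vault.scribe(/wuru/tacafeg/trejon, to)
← created
→ vault.erase(/wuru/tacafeg)
← ToolError: not empty
→ vault.scribe(/wuru/sasmuni, tro)
← created
→ stash.lookup(ca)
← 436
→ stash.size()
← 2
→ vault.erase(/wuru/tacafeg)
← ToolError: not empty
→ vault.carryto(/wuru/sasmuni, /wuru/tacafeg/gida)
← ok

Answer: {cruma/, wuru/, wuru/sasmuni=tro, wuru/tacafeg/, wuru/tacafeg/trejon=to}


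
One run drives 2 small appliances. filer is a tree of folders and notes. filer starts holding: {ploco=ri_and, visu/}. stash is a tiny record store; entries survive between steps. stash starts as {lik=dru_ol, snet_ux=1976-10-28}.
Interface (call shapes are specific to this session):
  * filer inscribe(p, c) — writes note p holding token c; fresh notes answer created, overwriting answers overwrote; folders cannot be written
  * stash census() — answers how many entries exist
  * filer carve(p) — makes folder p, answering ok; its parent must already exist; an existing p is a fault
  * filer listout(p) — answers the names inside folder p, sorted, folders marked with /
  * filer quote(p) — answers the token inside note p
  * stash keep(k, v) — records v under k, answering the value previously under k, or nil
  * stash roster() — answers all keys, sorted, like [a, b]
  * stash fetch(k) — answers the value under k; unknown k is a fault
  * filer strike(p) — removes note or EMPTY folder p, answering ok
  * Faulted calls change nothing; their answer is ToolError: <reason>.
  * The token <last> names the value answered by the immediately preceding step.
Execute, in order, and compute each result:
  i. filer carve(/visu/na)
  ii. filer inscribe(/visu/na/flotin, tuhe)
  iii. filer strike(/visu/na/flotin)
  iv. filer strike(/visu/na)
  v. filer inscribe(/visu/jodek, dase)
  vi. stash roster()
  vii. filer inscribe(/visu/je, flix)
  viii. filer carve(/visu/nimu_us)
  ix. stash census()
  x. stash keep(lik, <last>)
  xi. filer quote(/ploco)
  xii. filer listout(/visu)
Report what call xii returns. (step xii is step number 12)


Answer: [je, jodek, nimu_us/]

Derivation:
I invoke filer carve using p='/visu/na', giving ok.
I invoke filer inscribe using p='/visu/na/flotin', c='tuhe', — result: created.
Now I run filer strike using p='/visu/na/flotin', → ok.
I invoke filer strike using p='/visu/na': ok.
I use filer inscribe using p='/visu/jodek', c='dase', — result: created.
Calling stash roster(), which returns [lik, snet_ux].
Using filer inscribe using p='/visu/je', c='flix', which returns created.
Calling filer carve using p='/visu/nimu_us': ok.
I try stash census(), which returns 2.
I run stash keep using k='lik', v='<last>', yielding dru_ol.
I call filer quote using p='/ploco', and see ri_and.
I invoke filer listout using p='/visu', which returns [je, jodek, nimu_us/].
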